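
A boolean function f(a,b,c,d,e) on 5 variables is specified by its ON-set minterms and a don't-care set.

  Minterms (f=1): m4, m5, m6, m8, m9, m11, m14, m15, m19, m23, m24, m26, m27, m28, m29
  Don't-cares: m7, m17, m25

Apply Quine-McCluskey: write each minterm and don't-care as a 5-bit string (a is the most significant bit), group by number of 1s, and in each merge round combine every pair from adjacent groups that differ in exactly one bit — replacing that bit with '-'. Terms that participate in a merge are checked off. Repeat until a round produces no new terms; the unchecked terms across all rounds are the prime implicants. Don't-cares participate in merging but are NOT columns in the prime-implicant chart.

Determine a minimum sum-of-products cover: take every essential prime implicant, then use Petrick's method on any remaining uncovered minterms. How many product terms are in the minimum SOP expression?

7

Round 0: 00100✓ 00101✓ 00110✓ 00111✓ 01000✓ 01001✓ 01011✓ 01110✓ 01111✓ 10001✓ 10011✓ 10111✓ 11000✓ 11001✓ 11010✓ 11011✓ 11100✓ 11101✓
Round 1: -0111 -1000✓ -1001✓ -1011✓ 0-110✓ 0-111✓ 001-0✓ 001-1✓ 0010-✓ 0011-✓ 01-11 010-1✓ 0100-✓ 0111-✓ 1-001✓ 1-011✓ 10-11 100-1✓ 11-00✓ 11-01✓ 110-0✓ 110-1✓ 1100-✓ 1101-✓ 1110-✓
Round 2: -10-1 -100- 0-11- 001-- 1-0-1 11-0- 110--
PIs = {-0111, -10-1, -100-, 0-11-, 001--, 01-11, 1-0-1, 10-11, 11-0-, 110--}
Coverage chart:
  m4: 001-- ←essential
  m5: 001-- ←essential
  m6: 0-11-,001--
  m8: -100- ←essential
  m9: -10-1,-100-
  m11: -10-1,01-11
  m14: 0-11- ←essential
  m15: 0-11-,01-11
  m19: 1-0-1,10-11
  m23: -0111,10-11
  m24: -100-,11-0-,110--
  m26: 110-- ←essential
  m27: -10-1,1-0-1,110--
  m28: 11-0- ←essential
  m29: 11-0- ←essential
Essential: -100-, 0-11-, 001--, 11-0-, 110--
Petrick residual → -10-1, 10-11
Min cover (7 terms): bc'e + bc'd' + a'cd + a'b'c + ab'de + abd' + abc'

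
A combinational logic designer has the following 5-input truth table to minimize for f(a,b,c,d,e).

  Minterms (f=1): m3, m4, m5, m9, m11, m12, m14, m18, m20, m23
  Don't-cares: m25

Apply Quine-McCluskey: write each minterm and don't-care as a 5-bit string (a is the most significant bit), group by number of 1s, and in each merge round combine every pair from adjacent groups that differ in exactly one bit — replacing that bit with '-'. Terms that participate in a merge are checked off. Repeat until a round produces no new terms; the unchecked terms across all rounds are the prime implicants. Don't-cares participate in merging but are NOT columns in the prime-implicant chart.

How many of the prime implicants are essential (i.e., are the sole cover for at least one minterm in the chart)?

size-2^0 implicants → 00011(✓)  00100(✓)  00101(✓)  01001(✓)  01011(✓)  01100(✓)  01110(✓)  10010  10100(✓)  10111  11001(✓)
size-2^1 implicants → -0100  -1001  0-011  0-100  0010-  010-1  011-0
Unchecked terms (primes): -0100, -1001, 0-011, 0-100, 0010-, 010-1, 011-0, 10010, 10111
Minterm coverage:
  m3 ⊆ 0-011 [E]
  m4 ⊆ -0100,0-100,0010-
  m5 ⊆ 0010- [E]
  m9 ⊆ -1001,010-1
  m11 ⊆ 0-011,010-1
  m12 ⊆ 0-100,011-0
  m14 ⊆ 011-0 [E]
  m18 ⊆ 10010 [E]
  m20 ⊆ -0100 [E]
  m23 ⊆ 10111 [E]
E = {-0100, 0-011, 0010-, 011-0, 10010, 10111}

6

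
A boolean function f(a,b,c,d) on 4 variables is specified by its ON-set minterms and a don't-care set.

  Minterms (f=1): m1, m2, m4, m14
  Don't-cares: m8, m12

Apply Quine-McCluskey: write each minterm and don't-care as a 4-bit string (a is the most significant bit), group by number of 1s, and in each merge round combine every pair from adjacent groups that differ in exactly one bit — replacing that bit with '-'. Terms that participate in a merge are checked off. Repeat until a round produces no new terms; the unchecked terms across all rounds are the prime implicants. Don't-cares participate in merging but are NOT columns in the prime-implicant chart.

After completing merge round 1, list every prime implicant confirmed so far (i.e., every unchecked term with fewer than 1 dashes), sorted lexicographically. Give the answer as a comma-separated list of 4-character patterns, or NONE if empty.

[col 0] 0001, 0010, 0100*, 1000*, 1100*, 1110*
[col 1] -100, 1-00, 11-0
Prime implicants: -100, 0001, 0010, 1-00, 11-0

0001, 0010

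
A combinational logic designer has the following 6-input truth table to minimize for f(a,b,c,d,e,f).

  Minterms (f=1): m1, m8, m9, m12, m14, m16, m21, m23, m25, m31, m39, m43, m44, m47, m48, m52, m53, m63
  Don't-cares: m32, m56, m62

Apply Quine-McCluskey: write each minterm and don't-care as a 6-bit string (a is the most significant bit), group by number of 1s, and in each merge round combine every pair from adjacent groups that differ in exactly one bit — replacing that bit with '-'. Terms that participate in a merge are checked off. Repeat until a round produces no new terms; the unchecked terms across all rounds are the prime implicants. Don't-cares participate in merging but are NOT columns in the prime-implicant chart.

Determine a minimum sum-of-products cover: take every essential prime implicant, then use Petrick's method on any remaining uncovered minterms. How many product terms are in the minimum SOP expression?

11

[col 0] 000001*, 001000*, 001001*, 001100*, 001110*, 010000*, 010101*, 010111*, 011001*, 011111*, 100000*, 100111*, 101011*, 101100*, 101111*, 110000*, 110100*, 110101*, 111000*, 111110*, 111111*
[col 1] -01100, -10000, -10101, -11111, 0-1001, 00-001, 001-00, 00100-, 0011-0, 01-111, 0101-1, 1-0000, 1-1111, 10-111, 101-11, 11-000, 110-00, 11010-, 11111-
Prime implicants: -01100, -10000, -10101, -11111, 0-1001, 00-001, 001-00, 00100-, 0011-0, 01-111, 0101-1, 1-0000, 1-1111, 10-111, 101-11, 11-000, 110-00, 11010-, 11111-
PI chart (minterm → PIs covering it):
  1 | 00-001  (sole → essential)
  8 | 001-00,00100-
  9 | 0-1001,00-001,00100-
  12 | -01100,001-00,0011-0
  14 | 0011-0  (sole → essential)
  16 | -10000  (sole → essential)
  21 | -10101,0101-1
  23 | 01-111,0101-1
  25 | 0-1001  (sole → essential)
  31 | -11111,01-111
  39 | 10-111  (sole → essential)
  43 | 101-11  (sole → essential)
  44 | -01100  (sole → essential)
  47 | 1-1111,10-111,101-11
  48 | -10000,1-0000,11-000,110-00
  52 | 110-00,11010-
  53 | -10101,11010-
  63 | -11111,1-1111,11111-
Essential prime implicants: -01100, -10000, 0-1001, 00-001, 0011-0, 10-111, 101-11
Petrick residual → -11111, 001-00, 0101-1, 11010-
Minimum SOP uses 11 PIs: b'cde'f' + bc'd'e'f' + bcdef + a'cd'e'f + a'b'd'e'f + a'b'ce'f' + a'b'cdf' + a'bc'df + ab'def + ab'cef + abc'de'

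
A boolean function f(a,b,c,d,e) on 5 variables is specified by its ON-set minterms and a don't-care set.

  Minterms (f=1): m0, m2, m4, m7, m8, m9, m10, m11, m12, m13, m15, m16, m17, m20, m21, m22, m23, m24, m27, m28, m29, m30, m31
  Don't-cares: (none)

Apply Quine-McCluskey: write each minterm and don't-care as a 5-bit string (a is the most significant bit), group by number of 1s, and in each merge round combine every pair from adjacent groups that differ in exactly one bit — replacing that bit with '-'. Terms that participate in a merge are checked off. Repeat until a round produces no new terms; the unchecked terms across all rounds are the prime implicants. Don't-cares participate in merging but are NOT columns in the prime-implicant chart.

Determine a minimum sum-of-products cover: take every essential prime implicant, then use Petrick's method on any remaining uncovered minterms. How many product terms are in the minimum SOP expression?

size-2^0 implicants → 00000(✓)  00010(✓)  00100(✓)  00111(✓)  01000(✓)  01001(✓)  01010(✓)  01011(✓)  01100(✓)  01101(✓)  01111(✓)  10000(✓)  10001(✓)  10100(✓)  10101(✓)  10110(✓)  10111(✓)  11000(✓)  11011(✓)  11100(✓)  11101(✓)  11110(✓)  11111(✓)
size-2^1 implicants → -0000(✓)  -0100(✓)  -0111(✓)  -1000(✓)  -1011(✓)  -1100(✓)  -1101(✓)  -1111(✓)  0-000(✓)  0-010(✓)  0-100(✓)  0-111(✓)  00-00(✓)  000-0(✓)  01-00(✓)  01-01(✓)  01-11(✓)  010-0(✓)  010-1(✓)  0100-(✓)  0101-(✓)  011-1(✓)  0110-(✓)  1-000(✓)  1-100(✓)  1-101(✓)  1-110(✓)  1-111(✓)  10-00(✓)  10-01(✓)  1000-(✓)  101-0(✓)  101-1(✓)  1010-(✓)  1011-(✓)  11-00(✓)  11-11(✓)  111-0(✓)  111-1(✓)  1110-(✓)  1111-(✓)
size-2^2 implicants → --000(✓)  --100(✓)  --111  -0-00(✓)  -1-00(✓)  -1-11  -11-1  -110-  0--00(✓)  0-0-0  01--1  01-0-  010--  1--00(✓)  1-1-0(✓)  1-1-1(✓)  1-10-(✓)  1-11-(✓)  10-0-  101--(✓)  111--(✓)
size-2^3 implicants → ---00  1-1--
Unchecked terms (primes): ---00, --111, -1-11, -11-1, -110-, 0-0-0, 01--1, 01-0-, 010--, 1-1--, 10-0-
Minterm coverage:
  m0 ⊆ ---00,0-0-0
  m2 ⊆ 0-0-0 [E]
  m4 ⊆ ---00 [E]
  m7 ⊆ --111 [E]
  m8 ⊆ ---00,0-0-0,01-0-,010--
  m9 ⊆ 01--1,01-0-,010--
  m10 ⊆ 0-0-0,010--
  m11 ⊆ -1-11,01--1,010--
  m12 ⊆ ---00,-110-,01-0-
  m13 ⊆ -11-1,-110-,01--1,01-0-
  m15 ⊆ --111,-1-11,-11-1,01--1
  m16 ⊆ ---00,10-0-
  m17 ⊆ 10-0- [E]
  m20 ⊆ ---00,1-1--,10-0-
  m21 ⊆ 1-1--,10-0-
  m22 ⊆ 1-1-- [E]
  m23 ⊆ --111,1-1--
  m24 ⊆ ---00 [E]
  m27 ⊆ -1-11 [E]
  m28 ⊆ ---00,-110-,1-1--
  m29 ⊆ -11-1,-110-,1-1--
  m30 ⊆ 1-1-- [E]
  m31 ⊆ --111,-1-11,-11-1,1-1--
E = {---00, --111, -1-11, 0-0-0, 1-1--, 10-0-}
Petrick residual → 01--1
Cover = d'e' + cde + bde + a'c'e' + a'be + ac + ab'd'  |cover|=7

7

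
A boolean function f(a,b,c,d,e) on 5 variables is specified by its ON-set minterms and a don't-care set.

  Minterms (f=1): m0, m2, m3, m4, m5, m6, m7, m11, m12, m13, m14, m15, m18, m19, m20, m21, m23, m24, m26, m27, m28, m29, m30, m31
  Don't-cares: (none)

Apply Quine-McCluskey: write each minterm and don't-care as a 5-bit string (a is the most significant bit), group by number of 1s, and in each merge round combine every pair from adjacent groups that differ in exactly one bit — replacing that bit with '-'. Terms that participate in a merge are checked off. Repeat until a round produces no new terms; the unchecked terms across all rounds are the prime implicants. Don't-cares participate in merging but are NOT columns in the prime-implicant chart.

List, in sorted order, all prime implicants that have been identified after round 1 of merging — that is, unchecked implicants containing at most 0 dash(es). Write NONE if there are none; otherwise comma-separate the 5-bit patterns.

NONE

Round 0: 00000✓ 00010✓ 00011✓ 00100✓ 00101✓ 00110✓ 00111✓ 01011✓ 01100✓ 01101✓ 01110✓ 01111✓ 10010✓ 10011✓ 10100✓ 10101✓ 10111✓ 11000✓ 11010✓ 11011✓ 11100✓ 11101✓ 11110✓ 11111✓
Round 1: -0010✓ -0011✓ -0100✓ -0101✓ -0111✓ -1011✓ -1100✓ -1101✓ -1110✓ -1111✓ 0-011✓ 0-100✓ 0-101✓ 0-110✓ 0-111✓ 00-00✓ 00-10✓ 00-11✓ 000-0✓ 0001-✓ 001-0✓ 001-1✓ 0010-✓ 0011-✓ 01-11✓ 011-0✓ 011-1✓ 0110-✓ 0111-✓ 1-010✓ 1-011✓ 1-100✓ 1-101✓ 1-111✓ 10-11✓ 1001-✓ 101-1✓ 1010-✓ 11-00✓ 11-10✓ 11-11✓ 110-0✓ 1101-✓ 111-0✓ 111-1✓ 1110-✓ 1111-✓
Round 2: --011✓ --100✓ --101✓ --111✓ -0-11✓ -001- -01-1✓ -010-✓ -1-11✓ -11-0✓ -11-1✓ -110-✓ -111-✓ 0--11✓ 0-1-0✓ 0-1-1✓ 0-10-✓ 0-11-✓ 00--0 00-1- 001--✓ 011--✓ 1--11✓ 1-01- 1-1-1✓ 1-10-✓ 11--0 11-1- 111--✓
Round 3: ---11 --1-1 --10- -11-- 0-1--
PIs = {---11, --1-1, --10-, -001-, -11--, 0-1--, 00--0, 00-1-, 1-01-, 11--0, 11-1-}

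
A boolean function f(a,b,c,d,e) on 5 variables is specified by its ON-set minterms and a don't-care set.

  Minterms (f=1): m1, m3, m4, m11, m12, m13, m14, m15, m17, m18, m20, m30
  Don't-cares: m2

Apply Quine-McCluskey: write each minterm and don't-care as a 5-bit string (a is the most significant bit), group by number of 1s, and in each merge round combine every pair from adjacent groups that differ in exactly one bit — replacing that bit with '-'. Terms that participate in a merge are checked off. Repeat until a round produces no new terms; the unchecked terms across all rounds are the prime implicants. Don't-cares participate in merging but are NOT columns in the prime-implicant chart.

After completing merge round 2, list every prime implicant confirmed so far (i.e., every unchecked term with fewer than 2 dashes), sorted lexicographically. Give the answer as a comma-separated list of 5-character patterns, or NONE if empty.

size-2^0 implicants → 00001(✓)  00010(✓)  00011(✓)  00100(✓)  01011(✓)  01100(✓)  01101(✓)  01110(✓)  01111(✓)  10001(✓)  10010(✓)  10100(✓)  11110(✓)
size-2^1 implicants → -0001  -0010  -0100  -1110  0-011  0-100  000-1  0001-  01-11  011-0(✓)  011-1(✓)  0110-(✓)  0111-(✓)
size-2^2 implicants → 011--
Unchecked terms (primes): -0001, -0010, -0100, -1110, 0-011, 0-100, 000-1, 0001-, 01-11, 011--

-0001, -0010, -0100, -1110, 0-011, 0-100, 000-1, 0001-, 01-11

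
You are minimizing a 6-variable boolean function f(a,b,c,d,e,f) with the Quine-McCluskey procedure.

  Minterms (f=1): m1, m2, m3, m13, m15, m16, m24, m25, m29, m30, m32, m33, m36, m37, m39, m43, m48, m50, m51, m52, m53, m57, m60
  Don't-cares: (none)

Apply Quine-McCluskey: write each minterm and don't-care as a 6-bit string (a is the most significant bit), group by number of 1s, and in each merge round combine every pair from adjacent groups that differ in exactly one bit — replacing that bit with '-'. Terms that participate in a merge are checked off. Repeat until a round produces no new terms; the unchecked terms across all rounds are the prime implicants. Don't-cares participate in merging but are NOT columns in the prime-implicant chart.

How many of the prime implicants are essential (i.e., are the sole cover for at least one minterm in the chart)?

Round 0: 000001✓ 000010✓ 000011✓ 001101✓ 001111✓ 010000✓ 011000✓ 011001✓ 011101✓ 011110 100000✓ 100001✓ 100100✓ 100101✓ 100111✓ 101011 110000✓ 110010✓ 110011✓ 110100✓ 110101✓ 111001✓ 111100✓
Round 1: -00001 -10000 -11001 0-1101 0000-1 00001- 0011-1 01-000 011-01 01100- 1-0000✓ 1-0100✓ 1-0101✓ 100-00✓ 100-01✓ 10000-✓ 1001-1 10010-✓ 11-100 110-00✓ 1100-0 11001- 11010-✓
Round 2: 1-0-00 1-010- 100-0-
PIs = {-00001, -10000, -11001, 0-1101, 0000-1, 00001-, 0011-1, 01-000, 011-01, 01100-, 011110, 1-0-00, 1-010-, 100-0-, 1001-1, 101011, 11-100, 1100-0, 11001-}
Coverage chart:
  m1: -00001,0000-1
  m2: 00001- ←essential
  m3: 0000-1,00001-
  m13: 0-1101,0011-1
  m15: 0011-1 ←essential
  m16: -10000,01-000
  m24: 01-000,01100-
  m25: -11001,011-01,01100-
  m29: 0-1101,011-01
  m30: 011110 ←essential
  m32: 1-0-00,100-0-
  m33: -00001,100-0-
  m36: 1-0-00,1-010-,100-0-
  m37: 1-010-,100-0-,1001-1
  m39: 1001-1 ←essential
  m43: 101011 ←essential
  m48: -10000,1-0-00,1100-0
  m50: 1100-0,11001-
  m51: 11001- ←essential
  m52: 1-0-00,1-010-,11-100
  m53: 1-010- ←essential
  m57: -11001 ←essential
  m60: 11-100 ←essential
Essential: -11001, 00001-, 0011-1, 011110, 1-010-, 1001-1, 101011, 11-100, 11001-

9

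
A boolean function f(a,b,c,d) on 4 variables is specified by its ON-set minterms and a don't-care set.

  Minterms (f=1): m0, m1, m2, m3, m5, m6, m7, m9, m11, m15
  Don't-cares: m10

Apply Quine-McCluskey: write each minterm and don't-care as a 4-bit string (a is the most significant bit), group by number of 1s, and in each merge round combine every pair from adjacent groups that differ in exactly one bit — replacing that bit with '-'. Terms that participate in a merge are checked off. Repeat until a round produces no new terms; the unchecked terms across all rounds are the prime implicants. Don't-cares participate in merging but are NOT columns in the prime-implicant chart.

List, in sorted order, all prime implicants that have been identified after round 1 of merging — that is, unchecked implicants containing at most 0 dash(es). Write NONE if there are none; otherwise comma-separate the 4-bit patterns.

NONE

[col 0] 0000*, 0001*, 0010*, 0011*, 0101*, 0110*, 0111*, 1001*, 1010*, 1011*, 1111*
[col 1] -001*, -010*, -011*, -111*, 0-01*, 0-10*, 0-11*, 00-0*, 00-1*, 000-*, 001-*, 01-1*, 011-*, 1-11*, 10-1*, 101-*
[col 2] --11, -0-1, -01-, 0--1, 0-1-, 00--
Prime implicants: --11, -0-1, -01-, 0--1, 0-1-, 00--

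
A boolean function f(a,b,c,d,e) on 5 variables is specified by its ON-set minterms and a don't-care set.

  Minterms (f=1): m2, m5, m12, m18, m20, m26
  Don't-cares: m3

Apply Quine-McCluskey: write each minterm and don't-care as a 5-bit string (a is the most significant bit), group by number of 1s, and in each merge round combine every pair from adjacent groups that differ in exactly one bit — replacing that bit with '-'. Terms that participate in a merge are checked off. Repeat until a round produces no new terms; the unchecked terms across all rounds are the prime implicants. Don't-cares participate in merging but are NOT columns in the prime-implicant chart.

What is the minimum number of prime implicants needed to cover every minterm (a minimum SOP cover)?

size-2^0 implicants → 00010(✓)  00011(✓)  00101  01100  10010(✓)  10100  11010(✓)
size-2^1 implicants → -0010  0001-  1-010
Unchecked terms (primes): -0010, 0001-, 00101, 01100, 1-010, 10100
Minterm coverage:
  m2 ⊆ -0010,0001-
  m5 ⊆ 00101 [E]
  m12 ⊆ 01100 [E]
  m18 ⊆ -0010,1-010
  m20 ⊆ 10100 [E]
  m26 ⊆ 1-010 [E]
E = {00101, 01100, 1-010, 10100}
Petrick residual → -0010
Cover = b'c'de' + a'b'cd'e + a'bcd'e' + ac'de' + ab'cd'e'  |cover|=5

5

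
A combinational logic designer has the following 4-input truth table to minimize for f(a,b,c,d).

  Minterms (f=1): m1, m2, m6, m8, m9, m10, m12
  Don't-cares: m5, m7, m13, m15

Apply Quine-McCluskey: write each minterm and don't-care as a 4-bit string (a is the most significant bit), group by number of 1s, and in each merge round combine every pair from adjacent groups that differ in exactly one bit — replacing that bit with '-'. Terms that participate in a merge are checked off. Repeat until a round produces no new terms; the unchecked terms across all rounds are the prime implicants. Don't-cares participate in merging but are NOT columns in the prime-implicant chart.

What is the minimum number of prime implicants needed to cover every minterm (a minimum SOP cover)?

4

[col 0] 0001*, 0010*, 0101*, 0110*, 0111*, 1000*, 1001*, 1010*, 1100*, 1101*, 1111*
[col 1] -001*, -010, -101*, -111*, 0-01*, 0-10, 01-1*, 011-, 1-00*, 1-01*, 10-0, 100-*, 11-1*, 110-*
[col 2] --01, -1-1, 1-0-
Prime implicants: --01, -010, -1-1, 0-10, 011-, 1-0-, 10-0
PI chart (minterm → PIs covering it):
  1 | --01  (sole → essential)
  2 | -010,0-10
  6 | 0-10,011-
  8 | 1-0-,10-0
  9 | --01,1-0-
  10 | -010,10-0
  12 | 1-0-  (sole → essential)
Essential prime implicants: --01, 1-0-
Petrick residual → -010, 0-10
Minimum SOP uses 4 PIs: c'd + b'cd' + a'cd' + ac'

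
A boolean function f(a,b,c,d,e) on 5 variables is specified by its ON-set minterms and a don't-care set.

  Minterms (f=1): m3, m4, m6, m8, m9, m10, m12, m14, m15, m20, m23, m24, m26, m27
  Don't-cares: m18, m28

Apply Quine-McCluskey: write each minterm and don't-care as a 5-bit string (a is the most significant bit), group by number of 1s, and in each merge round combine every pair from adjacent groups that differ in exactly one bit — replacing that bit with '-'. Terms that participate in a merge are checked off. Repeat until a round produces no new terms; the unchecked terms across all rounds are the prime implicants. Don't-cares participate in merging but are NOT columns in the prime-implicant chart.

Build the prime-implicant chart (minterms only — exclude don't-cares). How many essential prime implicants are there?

7

size-2^0 implicants → 00011  00100(✓)  00110(✓)  01000(✓)  01001(✓)  01010(✓)  01100(✓)  01110(✓)  01111(✓)  10010(✓)  10100(✓)  10111  11000(✓)  11010(✓)  11011(✓)  11100(✓)
size-2^1 implicants → -0100(✓)  -1000(✓)  -1010(✓)  -1100(✓)  0-100(✓)  0-110(✓)  001-0(✓)  01-00(✓)  01-10(✓)  010-0(✓)  0100-  011-0(✓)  0111-  1-010  1-100(✓)  11-00(✓)  110-0(✓)  1101-
size-2^2 implicants → --100  -1-00  -10-0  0-1-0  01--0
Unchecked terms (primes): --100, -1-00, -10-0, 0-1-0, 00011, 01--0, 0100-, 0111-, 1-010, 10111, 1101-
Minterm coverage:
  m3 ⊆ 00011 [E]
  m4 ⊆ --100,0-1-0
  m6 ⊆ 0-1-0 [E]
  m8 ⊆ -1-00,-10-0,01--0,0100-
  m9 ⊆ 0100- [E]
  m10 ⊆ -10-0,01--0
  m12 ⊆ --100,-1-00,0-1-0,01--0
  m14 ⊆ 0-1-0,01--0,0111-
  m15 ⊆ 0111- [E]
  m20 ⊆ --100 [E]
  m23 ⊆ 10111 [E]
  m24 ⊆ -1-00,-10-0
  m26 ⊆ -10-0,1-010,1101-
  m27 ⊆ 1101- [E]
E = {--100, 0-1-0, 00011, 0100-, 0111-, 10111, 1101-}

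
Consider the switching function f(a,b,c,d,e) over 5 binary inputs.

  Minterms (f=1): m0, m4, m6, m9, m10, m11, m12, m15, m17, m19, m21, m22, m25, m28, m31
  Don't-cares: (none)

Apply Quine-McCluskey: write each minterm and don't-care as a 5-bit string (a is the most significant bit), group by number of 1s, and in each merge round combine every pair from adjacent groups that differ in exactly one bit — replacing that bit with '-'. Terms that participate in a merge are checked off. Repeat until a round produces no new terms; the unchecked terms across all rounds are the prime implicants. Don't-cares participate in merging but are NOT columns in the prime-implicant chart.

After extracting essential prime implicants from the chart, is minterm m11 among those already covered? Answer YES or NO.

size-2^0 implicants → 00000(✓)  00100(✓)  00110(✓)  01001(✓)  01010(✓)  01011(✓)  01100(✓)  01111(✓)  10001(✓)  10011(✓)  10101(✓)  10110(✓)  11001(✓)  11100(✓)  11111(✓)
size-2^1 implicants → -0110  -1001  -1100  -1111  0-100  00-00  001-0  01-11  010-1  0101-  1-001  10-01  100-1
Unchecked terms (primes): -0110, -1001, -1100, -1111, 0-100, 00-00, 001-0, 01-11, 010-1, 0101-, 1-001, 10-01, 100-1
Minterm coverage:
  m0 ⊆ 00-00 [E]
  m4 ⊆ 0-100,00-00,001-0
  m6 ⊆ -0110,001-0
  m9 ⊆ -1001,010-1
  m10 ⊆ 0101- [E]
  m11 ⊆ 01-11,010-1,0101-
  m12 ⊆ -1100,0-100
  m15 ⊆ -1111,01-11
  m17 ⊆ 1-001,10-01,100-1
  m19 ⊆ 100-1 [E]
  m21 ⊆ 10-01 [E]
  m22 ⊆ -0110 [E]
  m25 ⊆ -1001,1-001
  m28 ⊆ -1100 [E]
  m31 ⊆ -1111 [E]
E = {-0110, -1100, -1111, 00-00, 0101-, 10-01, 100-1}

YES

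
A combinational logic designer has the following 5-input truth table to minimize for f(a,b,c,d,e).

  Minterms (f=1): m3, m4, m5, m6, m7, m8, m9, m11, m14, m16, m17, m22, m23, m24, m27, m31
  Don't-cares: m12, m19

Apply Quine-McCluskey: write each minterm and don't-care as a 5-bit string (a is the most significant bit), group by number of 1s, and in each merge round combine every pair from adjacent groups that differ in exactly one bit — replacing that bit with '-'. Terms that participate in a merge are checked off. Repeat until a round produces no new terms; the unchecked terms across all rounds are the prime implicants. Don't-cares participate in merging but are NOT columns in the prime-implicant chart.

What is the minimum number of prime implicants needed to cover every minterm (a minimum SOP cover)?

[col 0] 00011*, 00100*, 00101*, 00110*, 00111*, 01000*, 01001*, 01011*, 01100*, 01110*, 10000*, 10001*, 10011*, 10110*, 10111*, 11000*, 11011*, 11111*
[col 1] -0011*, -0110*, -0111*, -1000, -1011*, 0-011*, 0-100*, 0-110*, 00-11*, 001-0*, 001-1*, 0010-*, 0011-*, 01-00, 010-1, 0100-, 011-0*, 1-000, 1-011*, 1-111*, 10-11*, 100-1, 1000-, 1011-*, 11-11*
[col 2] --011, -0-11, -011-, 0-1-0, 001--, 1--11
Prime implicants: --011, -0-11, -011-, -1000, 0-1-0, 001--, 01-00, 010-1, 0100-, 1--11, 1-000, 100-1, 1000-
PI chart (minterm → PIs covering it):
  3 | --011,-0-11
  4 | 0-1-0,001--
  5 | 001--  (sole → essential)
  6 | -011-,0-1-0,001--
  7 | -0-11,-011-,001--
  8 | -1000,01-00,0100-
  9 | 010-1,0100-
  11 | --011,010-1
  14 | 0-1-0  (sole → essential)
  16 | 1-000,1000-
  17 | 100-1,1000-
  22 | -011-  (sole → essential)
  23 | -0-11,-011-,1--11
  24 | -1000,1-000
  27 | --011,1--11
  31 | 1--11  (sole → essential)
Essential prime implicants: -011-, 0-1-0, 001--, 1--11
Petrick residual → --011, -1000, 010-1, 1000-
Minimum SOP uses 8 PIs: c'de + b'cd + bc'd'e' + a'ce' + a'b'c + a'bc'e + ade + ab'c'd'

8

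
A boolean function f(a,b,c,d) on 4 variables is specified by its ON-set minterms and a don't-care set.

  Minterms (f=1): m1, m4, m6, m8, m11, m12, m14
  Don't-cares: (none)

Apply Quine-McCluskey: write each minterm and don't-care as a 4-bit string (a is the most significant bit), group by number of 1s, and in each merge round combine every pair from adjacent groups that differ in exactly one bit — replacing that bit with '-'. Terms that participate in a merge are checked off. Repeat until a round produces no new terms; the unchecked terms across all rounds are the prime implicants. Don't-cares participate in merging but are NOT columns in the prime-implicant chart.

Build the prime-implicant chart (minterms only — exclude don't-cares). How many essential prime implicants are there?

[col 0] 0001, 0100*, 0110*, 1000*, 1011, 1100*, 1110*
[col 1] -100*, -110*, 01-0*, 1-00, 11-0*
[col 2] -1-0
Prime implicants: -1-0, 0001, 1-00, 1011
PI chart (minterm → PIs covering it):
  1 | 0001  (sole → essential)
  4 | -1-0  (sole → essential)
  6 | -1-0  (sole → essential)
  8 | 1-00  (sole → essential)
  11 | 1011  (sole → essential)
  12 | -1-0,1-00
  14 | -1-0  (sole → essential)
Essential prime implicants: -1-0, 0001, 1-00, 1011

4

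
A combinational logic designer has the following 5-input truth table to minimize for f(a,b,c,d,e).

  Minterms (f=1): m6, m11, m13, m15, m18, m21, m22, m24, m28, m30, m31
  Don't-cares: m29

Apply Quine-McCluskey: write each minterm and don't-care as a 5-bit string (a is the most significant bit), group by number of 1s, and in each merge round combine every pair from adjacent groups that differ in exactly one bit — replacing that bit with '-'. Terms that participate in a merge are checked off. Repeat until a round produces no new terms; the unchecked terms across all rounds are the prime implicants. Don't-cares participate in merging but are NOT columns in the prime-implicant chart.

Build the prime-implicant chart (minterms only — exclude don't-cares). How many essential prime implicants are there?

6

size-2^0 implicants → 00110(✓)  01011(✓)  01101(✓)  01111(✓)  10010(✓)  10101(✓)  10110(✓)  11000(✓)  11100(✓)  11101(✓)  11110(✓)  11111(✓)
size-2^1 implicants → -0110  -1101(✓)  -1111(✓)  01-11  011-1(✓)  1-101  1-110  10-10  11-00  111-0(✓)  111-1(✓)  1110-(✓)  1111-(✓)
size-2^2 implicants → -11-1  111--
Unchecked terms (primes): -0110, -11-1, 01-11, 1-101, 1-110, 10-10, 11-00, 111--
Minterm coverage:
  m6 ⊆ -0110 [E]
  m11 ⊆ 01-11 [E]
  m13 ⊆ -11-1 [E]
  m15 ⊆ -11-1,01-11
  m18 ⊆ 10-10 [E]
  m21 ⊆ 1-101 [E]
  m22 ⊆ -0110,1-110,10-10
  m24 ⊆ 11-00 [E]
  m28 ⊆ 11-00,111--
  m30 ⊆ 1-110,111--
  m31 ⊆ -11-1,111--
E = {-0110, -11-1, 01-11, 1-101, 10-10, 11-00}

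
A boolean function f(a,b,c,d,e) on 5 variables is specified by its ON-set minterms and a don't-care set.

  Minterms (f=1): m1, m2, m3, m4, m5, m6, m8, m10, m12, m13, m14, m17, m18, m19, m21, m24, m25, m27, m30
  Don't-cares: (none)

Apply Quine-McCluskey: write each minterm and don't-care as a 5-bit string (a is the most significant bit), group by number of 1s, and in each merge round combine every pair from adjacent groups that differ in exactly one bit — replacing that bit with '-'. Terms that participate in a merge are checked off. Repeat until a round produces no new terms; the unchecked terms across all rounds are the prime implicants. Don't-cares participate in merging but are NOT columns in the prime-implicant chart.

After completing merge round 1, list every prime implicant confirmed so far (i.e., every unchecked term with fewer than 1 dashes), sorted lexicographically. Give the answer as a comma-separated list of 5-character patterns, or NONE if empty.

size-2^0 implicants → 00001(✓)  00010(✓)  00011(✓)  00100(✓)  00101(✓)  00110(✓)  01000(✓)  01010(✓)  01100(✓)  01101(✓)  01110(✓)  10001(✓)  10010(✓)  10011(✓)  10101(✓)  11000(✓)  11001(✓)  11011(✓)  11110(✓)
size-2^1 implicants → -0001(✓)  -0010(✓)  -0011(✓)  -0101(✓)  -1000  -1110  0-010(✓)  0-100(✓)  0-101(✓)  0-110(✓)  00-01(✓)  00-10(✓)  000-1(✓)  0001-(✓)  001-0(✓)  0010-(✓)  01-00(✓)  01-10(✓)  010-0(✓)  011-0(✓)  0110-(✓)  1-001(✓)  1-011(✓)  10-01(✓)  100-1(✓)  1001-(✓)  110-1(✓)  1100-
size-2^2 implicants → -0-01  -00-1  -001-  0--10  0-1-0  0-10-  01--0  1-0-1
Unchecked terms (primes): -0-01, -00-1, -001-, -1000, -1110, 0--10, 0-1-0, 0-10-, 01--0, 1-0-1, 1100-

NONE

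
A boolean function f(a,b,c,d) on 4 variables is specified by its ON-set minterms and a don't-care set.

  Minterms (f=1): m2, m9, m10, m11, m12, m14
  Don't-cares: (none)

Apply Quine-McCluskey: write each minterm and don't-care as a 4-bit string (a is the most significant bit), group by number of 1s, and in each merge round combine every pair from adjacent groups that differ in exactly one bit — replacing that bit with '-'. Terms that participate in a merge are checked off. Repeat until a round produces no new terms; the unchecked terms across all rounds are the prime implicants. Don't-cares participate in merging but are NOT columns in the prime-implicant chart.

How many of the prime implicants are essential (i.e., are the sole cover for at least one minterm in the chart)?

3

size-2^0 implicants → 0010(✓)  1001(✓)  1010(✓)  1011(✓)  1100(✓)  1110(✓)
size-2^1 implicants → -010  1-10  10-1  101-  11-0
Unchecked terms (primes): -010, 1-10, 10-1, 101-, 11-0
Minterm coverage:
  m2 ⊆ -010 [E]
  m9 ⊆ 10-1 [E]
  m10 ⊆ -010,1-10,101-
  m11 ⊆ 10-1,101-
  m12 ⊆ 11-0 [E]
  m14 ⊆ 1-10,11-0
E = {-010, 10-1, 11-0}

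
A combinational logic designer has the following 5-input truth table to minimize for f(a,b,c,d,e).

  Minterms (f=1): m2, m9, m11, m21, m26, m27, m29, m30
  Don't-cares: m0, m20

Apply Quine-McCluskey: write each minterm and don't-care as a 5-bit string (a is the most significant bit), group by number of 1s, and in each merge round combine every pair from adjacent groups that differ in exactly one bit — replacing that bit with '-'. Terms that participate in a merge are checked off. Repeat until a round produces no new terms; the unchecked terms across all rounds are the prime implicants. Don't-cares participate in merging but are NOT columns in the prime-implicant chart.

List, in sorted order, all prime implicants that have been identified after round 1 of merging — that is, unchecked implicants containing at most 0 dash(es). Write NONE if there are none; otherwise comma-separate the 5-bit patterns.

Round 0: 00000✓ 00010✓ 01001✓ 01011✓ 10100✓ 10101✓ 11010✓ 11011✓ 11101✓ 11110✓
Round 1: -1011 000-0 010-1 1-101 1010- 11-10 1101-
PIs = {-1011, 000-0, 010-1, 1-101, 1010-, 11-10, 1101-}

NONE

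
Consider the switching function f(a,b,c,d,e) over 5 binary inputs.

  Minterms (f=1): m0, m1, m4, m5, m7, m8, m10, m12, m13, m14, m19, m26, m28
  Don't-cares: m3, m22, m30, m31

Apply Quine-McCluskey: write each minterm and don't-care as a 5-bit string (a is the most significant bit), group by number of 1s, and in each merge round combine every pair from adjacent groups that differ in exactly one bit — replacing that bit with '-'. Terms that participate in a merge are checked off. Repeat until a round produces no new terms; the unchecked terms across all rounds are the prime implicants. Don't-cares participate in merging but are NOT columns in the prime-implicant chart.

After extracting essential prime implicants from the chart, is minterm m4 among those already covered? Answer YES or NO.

YES

Round 0: 00000✓ 00001✓ 00011✓ 00100✓ 00101✓ 00111✓ 01000✓ 01010✓ 01100✓ 01101✓ 01110✓ 10011✓ 10110✓ 11010✓ 11100✓ 11110✓ 11111✓
Round 1: -0011 -1010✓ -1100✓ -1110✓ 0-000✓ 0-100✓ 0-101✓ 00-00✓ 00-01✓ 00-11✓ 000-1✓ 0000-✓ 001-1✓ 0010-✓ 01-00✓ 01-10✓ 010-0✓ 011-0✓ 0110-✓ 1-110 11-10✓ 111-0✓ 1111-
Round 2: -1-10 -11-0 0--00 0-10- 00--1 00-0- 01--0
PIs = {-0011, -1-10, -11-0, 0--00, 0-10-, 00--1, 00-0-, 01--0, 1-110, 1111-}
Coverage chart:
  m0: 0--00,00-0-
  m1: 00--1,00-0-
  m4: 0--00,0-10-,00-0-
  m5: 0-10-,00--1,00-0-
  m7: 00--1 ←essential
  m8: 0--00,01--0
  m10: -1-10,01--0
  m12: -11-0,0--00,0-10-,01--0
  m13: 0-10- ←essential
  m14: -1-10,-11-0,01--0
  m19: -0011 ←essential
  m26: -1-10 ←essential
  m28: -11-0 ←essential
Essential: -0011, -1-10, -11-0, 0-10-, 00--1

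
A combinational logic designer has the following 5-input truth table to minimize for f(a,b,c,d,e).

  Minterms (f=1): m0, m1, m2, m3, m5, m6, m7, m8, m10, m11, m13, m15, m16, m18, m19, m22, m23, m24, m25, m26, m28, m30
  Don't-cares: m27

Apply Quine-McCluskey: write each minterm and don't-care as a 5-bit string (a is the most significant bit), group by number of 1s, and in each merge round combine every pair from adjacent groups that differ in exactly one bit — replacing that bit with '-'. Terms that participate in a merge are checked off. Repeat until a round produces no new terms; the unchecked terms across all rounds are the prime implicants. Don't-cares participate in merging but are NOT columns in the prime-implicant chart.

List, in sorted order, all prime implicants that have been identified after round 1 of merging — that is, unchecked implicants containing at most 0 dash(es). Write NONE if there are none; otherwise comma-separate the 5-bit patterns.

Round 0: 00000✓ 00001✓ 00010✓ 00011✓ 00101✓ 00110✓ 00111✓ 01000✓ 01010✓ 01011✓ 01101✓ 01111✓ 10000✓ 10010✓ 10011✓ 10110✓ 10111✓ 11000✓ 11001✓ 11010✓ 11011✓ 11100✓ 11110✓
Round 1: -0000✓ -0010✓ -0011✓ -0110✓ -0111✓ -1000✓ -1010✓ -1011✓ 0-000✓ 0-010✓ 0-011✓ 0-101✓ 0-111✓ 00-01✓ 00-10✓ 00-11✓ 000-0✓ 000-1✓ 0000-✓ 0001-✓ 001-1✓ 0011-✓ 01-11✓ 010-0✓ 0101-✓ 011-1✓ 1-000✓ 1-010✓ 1-011✓ 1-110✓ 10-10✓ 10-11✓ 100-0✓ 1001-✓ 1011-✓ 11-00✓ 11-10✓ 110-0✓ 110-1✓ 1100-✓ 1101-✓ 111-0✓
Round 2: --000✓ --010✓ --011✓ -0-10✓ -0-11✓ -00-0✓ -001-✓ -011-✓ -10-0✓ -101-✓ 0--11 0-0-0✓ 0-01-✓ 0-1-1 00--1 00-1-✓ 000-- 1--10 1-0-0✓ 1-01-✓ 10-1-✓ 11--0 110--
Round 3: --0-0 --01- -0-1-
PIs = {--0-0, --01-, -0-1-, 0--11, 0-1-1, 00--1, 000--, 1--10, 11--0, 110--}

NONE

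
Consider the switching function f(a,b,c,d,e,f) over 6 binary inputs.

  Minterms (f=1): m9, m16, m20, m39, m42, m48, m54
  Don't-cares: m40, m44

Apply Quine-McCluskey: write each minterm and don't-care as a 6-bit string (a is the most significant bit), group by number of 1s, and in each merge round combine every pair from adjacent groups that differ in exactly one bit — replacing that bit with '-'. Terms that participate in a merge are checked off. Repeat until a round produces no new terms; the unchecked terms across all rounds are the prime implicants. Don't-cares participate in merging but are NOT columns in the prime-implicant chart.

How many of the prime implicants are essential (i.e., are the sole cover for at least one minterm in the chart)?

[col 0] 001001, 010000*, 010100*, 100111, 101000*, 101010*, 101100*, 110000*, 110110
[col 1] -10000, 010-00, 101-00, 1010-0
Prime implicants: -10000, 001001, 010-00, 100111, 101-00, 1010-0, 110110
PI chart (minterm → PIs covering it):
  9 | 001001  (sole → essential)
  16 | -10000,010-00
  20 | 010-00  (sole → essential)
  39 | 100111  (sole → essential)
  42 | 1010-0  (sole → essential)
  48 | -10000  (sole → essential)
  54 | 110110  (sole → essential)
Essential prime implicants: -10000, 001001, 010-00, 100111, 1010-0, 110110

6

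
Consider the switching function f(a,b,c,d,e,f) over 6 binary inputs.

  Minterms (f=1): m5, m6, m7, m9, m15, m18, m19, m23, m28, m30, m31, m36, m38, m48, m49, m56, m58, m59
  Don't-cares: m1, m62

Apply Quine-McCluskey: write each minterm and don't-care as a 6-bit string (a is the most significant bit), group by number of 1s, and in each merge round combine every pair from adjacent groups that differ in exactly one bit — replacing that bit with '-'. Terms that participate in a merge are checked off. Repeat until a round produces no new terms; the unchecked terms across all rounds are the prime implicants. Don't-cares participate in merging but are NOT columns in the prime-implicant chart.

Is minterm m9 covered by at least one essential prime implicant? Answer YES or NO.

size-2^0 implicants → 000001(✓)  000101(✓)  000110(✓)  000111(✓)  001001(✓)  001111(✓)  010010(✓)  010011(✓)  010111(✓)  011100(✓)  011110(✓)  011111(✓)  100100(✓)  100110(✓)  110000(✓)  110001(✓)  111000(✓)  111010(✓)  111011(✓)  111110(✓)
size-2^1 implicants → -00110  -11110  0-0111(✓)  0-1111(✓)  00-001  00-111(✓)  000-01  0001-1  00011-  01-111(✓)  010-11  01001-  0111-0  01111-  1001-0  11-000  11000-  111-10  1110-0  11101-
size-2^2 implicants → 0--111
Unchecked terms (primes): -00110, -11110, 0--111, 00-001, 000-01, 0001-1, 00011-, 010-11, 01001-, 0111-0, 01111-, 1001-0, 11-000, 11000-, 111-10, 1110-0, 11101-
Minterm coverage:
  m5 ⊆ 000-01,0001-1
  m6 ⊆ -00110,00011-
  m7 ⊆ 0--111,0001-1,00011-
  m9 ⊆ 00-001 [E]
  m15 ⊆ 0--111 [E]
  m18 ⊆ 01001- [E]
  m19 ⊆ 010-11,01001-
  m23 ⊆ 0--111,010-11
  m28 ⊆ 0111-0 [E]
  m30 ⊆ -11110,0111-0,01111-
  m31 ⊆ 0--111,01111-
  m36 ⊆ 1001-0 [E]
  m38 ⊆ -00110,1001-0
  m48 ⊆ 11-000,11000-
  m49 ⊆ 11000- [E]
  m56 ⊆ 11-000,1110-0
  m58 ⊆ 111-10,1110-0,11101-
  m59 ⊆ 11101- [E]
E = {0--111, 00-001, 01001-, 0111-0, 1001-0, 11000-, 11101-}

YES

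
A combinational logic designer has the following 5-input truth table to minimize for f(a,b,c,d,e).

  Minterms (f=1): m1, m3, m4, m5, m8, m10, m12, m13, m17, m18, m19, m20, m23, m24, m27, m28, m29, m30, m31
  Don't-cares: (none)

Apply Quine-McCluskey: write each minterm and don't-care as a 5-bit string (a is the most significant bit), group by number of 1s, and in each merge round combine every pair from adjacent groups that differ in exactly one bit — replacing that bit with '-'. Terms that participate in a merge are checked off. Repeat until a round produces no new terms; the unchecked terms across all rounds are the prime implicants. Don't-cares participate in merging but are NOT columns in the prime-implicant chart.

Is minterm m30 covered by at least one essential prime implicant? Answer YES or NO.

YES

size-2^0 implicants → 00001(✓)  00011(✓)  00100(✓)  00101(✓)  01000(✓)  01010(✓)  01100(✓)  01101(✓)  10001(✓)  10010(✓)  10011(✓)  10100(✓)  10111(✓)  11000(✓)  11011(✓)  11100(✓)  11101(✓)  11110(✓)  11111(✓)
size-2^1 implicants → -0001(✓)  -0011(✓)  -0100(✓)  -1000(✓)  -1100(✓)  -1101(✓)  0-100(✓)  0-101(✓)  00-01  000-1(✓)  0010-(✓)  01-00(✓)  010-0  0110-(✓)  1-011(✓)  1-100(✓)  1-111(✓)  10-11(✓)  100-1(✓)  1001-  11-00(✓)  11-11(✓)  111-0(✓)  111-1(✓)  1110-(✓)  1111-(✓)
size-2^2 implicants → --100  -00-1  -1-00  -110-  0-10-  1--11  111--
Unchecked terms (primes): --100, -00-1, -1-00, -110-, 0-10-, 00-01, 010-0, 1--11, 1001-, 111--
Minterm coverage:
  m1 ⊆ -00-1,00-01
  m3 ⊆ -00-1 [E]
  m4 ⊆ --100,0-10-
  m5 ⊆ 0-10-,00-01
  m8 ⊆ -1-00,010-0
  m10 ⊆ 010-0 [E]
  m12 ⊆ --100,-1-00,-110-,0-10-
  m13 ⊆ -110-,0-10-
  m17 ⊆ -00-1 [E]
  m18 ⊆ 1001- [E]
  m19 ⊆ -00-1,1--11,1001-
  m20 ⊆ --100 [E]
  m23 ⊆ 1--11 [E]
  m24 ⊆ -1-00 [E]
  m27 ⊆ 1--11 [E]
  m28 ⊆ --100,-1-00,-110-,111--
  m29 ⊆ -110-,111--
  m30 ⊆ 111-- [E]
  m31 ⊆ 1--11,111--
E = {--100, -00-1, -1-00, 010-0, 1--11, 1001-, 111--}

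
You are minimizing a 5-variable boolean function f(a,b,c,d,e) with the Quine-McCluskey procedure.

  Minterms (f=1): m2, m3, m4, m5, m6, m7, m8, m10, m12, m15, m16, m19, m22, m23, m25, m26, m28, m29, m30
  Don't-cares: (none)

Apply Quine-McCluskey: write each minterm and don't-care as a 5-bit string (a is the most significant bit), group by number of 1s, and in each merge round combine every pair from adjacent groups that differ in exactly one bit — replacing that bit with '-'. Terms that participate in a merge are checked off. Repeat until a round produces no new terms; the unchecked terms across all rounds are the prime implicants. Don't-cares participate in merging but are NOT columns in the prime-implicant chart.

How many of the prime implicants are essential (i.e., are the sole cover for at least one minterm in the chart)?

Round 0: 00010✓ 00011✓ 00100✓ 00101✓ 00110✓ 00111✓ 01000✓ 01010✓ 01100✓ 01111✓ 10000 10011✓ 10110✓ 10111✓ 11001✓ 11010✓ 11100✓ 11101✓ 11110✓
Round 1: -0011✓ -0110✓ -0111✓ -1010 -1100 0-010 0-100 0-111 00-10✓ 00-11✓ 0001-✓ 001-0✓ 001-1✓ 0010-✓ 0011-✓ 01-00 010-0 1-110 10-11✓ 1011-✓ 11-01 11-10 111-0 1110-
Round 2: -0-11 -011- 00-1- 001--
PIs = {-0-11, -011-, -1010, -1100, 0-010, 0-100, 0-111, 00-1-, 001--, 01-00, 010-0, 1-110, 10000, 11-01, 11-10, 111-0, 1110-}
Coverage chart:
  m2: 0-010,00-1-
  m3: -0-11,00-1-
  m4: 0-100,001--
  m5: 001-- ←essential
  m6: -011-,00-1-,001--
  m7: -0-11,-011-,0-111,00-1-,001--
  m8: 01-00,010-0
  m10: -1010,0-010,010-0
  m12: -1100,0-100,01-00
  m15: 0-111 ←essential
  m16: 10000 ←essential
  m19: -0-11 ←essential
  m22: -011-,1-110
  m23: -0-11,-011-
  m25: 11-01 ←essential
  m26: -1010,11-10
  m28: -1100,111-0,1110-
  m29: 11-01,1110-
  m30: 1-110,11-10,111-0
Essential: -0-11, 0-111, 001--, 10000, 11-01

5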